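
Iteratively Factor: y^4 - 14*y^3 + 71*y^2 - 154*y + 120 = (y - 2)*(y^3 - 12*y^2 + 47*y - 60) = (y - 3)*(y - 2)*(y^2 - 9*y + 20) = (y - 4)*(y - 3)*(y - 2)*(y - 5)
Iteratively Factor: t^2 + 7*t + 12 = (t + 3)*(t + 4)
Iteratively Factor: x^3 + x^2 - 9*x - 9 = (x - 3)*(x^2 + 4*x + 3) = (x - 3)*(x + 1)*(x + 3)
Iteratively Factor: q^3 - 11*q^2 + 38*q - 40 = (q - 2)*(q^2 - 9*q + 20) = (q - 5)*(q - 2)*(q - 4)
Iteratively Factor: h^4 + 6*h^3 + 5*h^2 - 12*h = (h + 3)*(h^3 + 3*h^2 - 4*h) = h*(h + 3)*(h^2 + 3*h - 4) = h*(h + 3)*(h + 4)*(h - 1)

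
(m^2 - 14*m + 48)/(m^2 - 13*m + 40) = (m - 6)/(m - 5)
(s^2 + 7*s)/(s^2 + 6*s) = (s + 7)/(s + 6)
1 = 1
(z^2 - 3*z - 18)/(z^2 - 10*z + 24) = (z + 3)/(z - 4)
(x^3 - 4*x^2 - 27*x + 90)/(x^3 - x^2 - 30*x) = (x - 3)/x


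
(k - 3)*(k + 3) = k^2 - 9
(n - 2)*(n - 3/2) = n^2 - 7*n/2 + 3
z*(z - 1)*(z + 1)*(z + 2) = z^4 + 2*z^3 - z^2 - 2*z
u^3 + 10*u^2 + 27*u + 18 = (u + 1)*(u + 3)*(u + 6)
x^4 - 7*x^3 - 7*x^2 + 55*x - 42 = (x - 7)*(x - 2)*(x - 1)*(x + 3)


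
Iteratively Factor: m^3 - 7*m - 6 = (m + 1)*(m^2 - m - 6) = (m + 1)*(m + 2)*(m - 3)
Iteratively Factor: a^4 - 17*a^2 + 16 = (a + 4)*(a^3 - 4*a^2 - a + 4) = (a - 4)*(a + 4)*(a^2 - 1) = (a - 4)*(a + 1)*(a + 4)*(a - 1)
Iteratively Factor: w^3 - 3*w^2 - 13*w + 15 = (w - 5)*(w^2 + 2*w - 3) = (w - 5)*(w - 1)*(w + 3)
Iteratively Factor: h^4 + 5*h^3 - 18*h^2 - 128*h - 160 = (h - 5)*(h^3 + 10*h^2 + 32*h + 32) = (h - 5)*(h + 4)*(h^2 + 6*h + 8) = (h - 5)*(h + 2)*(h + 4)*(h + 4)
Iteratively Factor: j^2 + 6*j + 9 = (j + 3)*(j + 3)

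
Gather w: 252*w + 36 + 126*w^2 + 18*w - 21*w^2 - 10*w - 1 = 105*w^2 + 260*w + 35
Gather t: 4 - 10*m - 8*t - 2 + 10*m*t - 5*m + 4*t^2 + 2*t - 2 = -15*m + 4*t^2 + t*(10*m - 6)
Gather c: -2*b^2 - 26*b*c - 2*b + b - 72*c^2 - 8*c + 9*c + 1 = -2*b^2 - b - 72*c^2 + c*(1 - 26*b) + 1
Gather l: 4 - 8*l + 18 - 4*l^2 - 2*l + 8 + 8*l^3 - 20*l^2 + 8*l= 8*l^3 - 24*l^2 - 2*l + 30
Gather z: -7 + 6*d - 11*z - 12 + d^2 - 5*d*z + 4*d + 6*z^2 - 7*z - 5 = d^2 + 10*d + 6*z^2 + z*(-5*d - 18) - 24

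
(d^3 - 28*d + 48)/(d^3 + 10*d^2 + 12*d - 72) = (d - 4)/(d + 6)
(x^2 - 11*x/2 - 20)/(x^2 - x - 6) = (-x^2 + 11*x/2 + 20)/(-x^2 + x + 6)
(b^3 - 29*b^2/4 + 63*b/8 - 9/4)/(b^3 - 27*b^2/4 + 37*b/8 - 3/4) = (4*b - 3)/(4*b - 1)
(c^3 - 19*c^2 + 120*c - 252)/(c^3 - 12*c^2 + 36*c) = (c - 7)/c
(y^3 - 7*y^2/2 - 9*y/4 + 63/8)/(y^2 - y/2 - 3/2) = (y^2 - 2*y - 21/4)/(y + 1)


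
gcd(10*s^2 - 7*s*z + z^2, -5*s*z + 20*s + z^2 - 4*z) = -5*s + z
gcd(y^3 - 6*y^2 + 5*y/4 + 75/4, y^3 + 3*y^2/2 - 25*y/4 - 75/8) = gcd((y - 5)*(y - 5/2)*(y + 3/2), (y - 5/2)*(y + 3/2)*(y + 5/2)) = y^2 - y - 15/4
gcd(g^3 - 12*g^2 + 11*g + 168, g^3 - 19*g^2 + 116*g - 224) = g^2 - 15*g + 56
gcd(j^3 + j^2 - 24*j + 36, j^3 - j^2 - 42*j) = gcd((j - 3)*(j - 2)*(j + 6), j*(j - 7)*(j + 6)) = j + 6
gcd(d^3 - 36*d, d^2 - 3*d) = d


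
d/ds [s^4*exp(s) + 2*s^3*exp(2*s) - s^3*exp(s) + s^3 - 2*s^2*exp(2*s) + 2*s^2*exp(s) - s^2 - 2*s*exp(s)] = s^4*exp(s) + 4*s^3*exp(2*s) + 3*s^3*exp(s) + 2*s^2*exp(2*s) - s^2*exp(s) + 3*s^2 - 4*s*exp(2*s) + 2*s*exp(s) - 2*s - 2*exp(s)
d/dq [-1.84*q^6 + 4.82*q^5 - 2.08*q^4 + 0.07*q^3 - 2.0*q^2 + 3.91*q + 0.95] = -11.04*q^5 + 24.1*q^4 - 8.32*q^3 + 0.21*q^2 - 4.0*q + 3.91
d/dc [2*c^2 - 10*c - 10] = 4*c - 10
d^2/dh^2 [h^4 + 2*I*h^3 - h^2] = 12*h^2 + 12*I*h - 2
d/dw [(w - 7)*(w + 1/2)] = 2*w - 13/2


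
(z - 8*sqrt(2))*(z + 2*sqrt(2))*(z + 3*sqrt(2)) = z^3 - 3*sqrt(2)*z^2 - 68*z - 96*sqrt(2)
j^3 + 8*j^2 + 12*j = j*(j + 2)*(j + 6)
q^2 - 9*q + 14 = (q - 7)*(q - 2)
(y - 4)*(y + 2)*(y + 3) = y^3 + y^2 - 14*y - 24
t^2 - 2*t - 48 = (t - 8)*(t + 6)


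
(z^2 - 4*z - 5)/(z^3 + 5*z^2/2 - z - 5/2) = 2*(z - 5)/(2*z^2 + 3*z - 5)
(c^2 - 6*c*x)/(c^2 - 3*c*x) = (c - 6*x)/(c - 3*x)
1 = 1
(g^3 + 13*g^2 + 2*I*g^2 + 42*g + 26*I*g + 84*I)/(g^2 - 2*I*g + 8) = (g^2 + 13*g + 42)/(g - 4*I)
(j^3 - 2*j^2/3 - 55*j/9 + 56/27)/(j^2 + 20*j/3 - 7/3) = (j^2 - j/3 - 56/9)/(j + 7)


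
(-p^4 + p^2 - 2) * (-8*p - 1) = 8*p^5 + p^4 - 8*p^3 - p^2 + 16*p + 2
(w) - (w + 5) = -5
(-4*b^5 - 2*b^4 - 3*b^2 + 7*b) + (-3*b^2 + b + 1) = -4*b^5 - 2*b^4 - 6*b^2 + 8*b + 1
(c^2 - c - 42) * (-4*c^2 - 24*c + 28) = -4*c^4 - 20*c^3 + 220*c^2 + 980*c - 1176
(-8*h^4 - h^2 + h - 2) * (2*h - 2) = -16*h^5 + 16*h^4 - 2*h^3 + 4*h^2 - 6*h + 4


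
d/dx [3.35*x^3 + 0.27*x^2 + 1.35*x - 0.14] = 10.05*x^2 + 0.54*x + 1.35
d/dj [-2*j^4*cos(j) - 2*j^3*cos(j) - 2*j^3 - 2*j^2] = 2*j*(j^3*sin(j) + j^2*sin(j) - 4*j^2*cos(j) - 3*j*cos(j) - 3*j - 2)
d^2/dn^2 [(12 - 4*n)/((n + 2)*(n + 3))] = 8*(-n^3 + 9*n^2 + 63*n + 87)/(n^6 + 15*n^5 + 93*n^4 + 305*n^3 + 558*n^2 + 540*n + 216)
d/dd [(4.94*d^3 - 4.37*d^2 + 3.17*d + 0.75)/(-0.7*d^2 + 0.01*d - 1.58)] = (-3.458*d^4 + 0.0987999999999998*d^3 - 21.2403*d^2 + 14.8592*d - 5.0161)/(0.49*d^4 - 0.014*d^3 + 2.2121*d^2 - 0.0316*d + 2.4964)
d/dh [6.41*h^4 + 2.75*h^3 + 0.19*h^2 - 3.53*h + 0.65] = 25.64*h^3 + 8.25*h^2 + 0.38*h - 3.53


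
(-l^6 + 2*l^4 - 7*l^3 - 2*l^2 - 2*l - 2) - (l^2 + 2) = -l^6 + 2*l^4 - 7*l^3 - 3*l^2 - 2*l - 4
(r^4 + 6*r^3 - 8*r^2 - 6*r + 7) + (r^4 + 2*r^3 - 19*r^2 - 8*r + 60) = 2*r^4 + 8*r^3 - 27*r^2 - 14*r + 67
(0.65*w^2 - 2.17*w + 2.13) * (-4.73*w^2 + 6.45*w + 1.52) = -3.0745*w^4 + 14.4566*w^3 - 23.0834*w^2 + 10.4401*w + 3.2376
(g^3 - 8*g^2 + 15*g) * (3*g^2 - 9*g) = 3*g^5 - 33*g^4 + 117*g^3 - 135*g^2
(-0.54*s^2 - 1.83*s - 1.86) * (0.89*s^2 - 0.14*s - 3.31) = -0.4806*s^4 - 1.5531*s^3 + 0.3882*s^2 + 6.3177*s + 6.1566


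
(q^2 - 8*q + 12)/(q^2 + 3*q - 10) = (q - 6)/(q + 5)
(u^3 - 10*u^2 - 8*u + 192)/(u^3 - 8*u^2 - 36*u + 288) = (u + 4)/(u + 6)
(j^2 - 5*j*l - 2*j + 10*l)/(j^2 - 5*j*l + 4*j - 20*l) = (j - 2)/(j + 4)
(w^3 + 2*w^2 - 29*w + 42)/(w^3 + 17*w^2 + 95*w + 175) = (w^2 - 5*w + 6)/(w^2 + 10*w + 25)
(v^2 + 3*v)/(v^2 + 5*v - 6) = v*(v + 3)/(v^2 + 5*v - 6)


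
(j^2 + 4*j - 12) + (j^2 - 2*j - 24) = 2*j^2 + 2*j - 36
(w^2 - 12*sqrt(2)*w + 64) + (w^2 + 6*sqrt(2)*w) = 2*w^2 - 6*sqrt(2)*w + 64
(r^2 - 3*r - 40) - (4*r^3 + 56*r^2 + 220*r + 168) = -4*r^3 - 55*r^2 - 223*r - 208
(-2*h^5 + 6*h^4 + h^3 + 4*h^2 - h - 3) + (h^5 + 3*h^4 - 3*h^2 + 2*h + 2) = -h^5 + 9*h^4 + h^3 + h^2 + h - 1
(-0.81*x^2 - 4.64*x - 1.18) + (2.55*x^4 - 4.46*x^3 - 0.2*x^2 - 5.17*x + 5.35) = 2.55*x^4 - 4.46*x^3 - 1.01*x^2 - 9.81*x + 4.17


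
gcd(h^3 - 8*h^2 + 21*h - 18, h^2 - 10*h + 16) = h - 2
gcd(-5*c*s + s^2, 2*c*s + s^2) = s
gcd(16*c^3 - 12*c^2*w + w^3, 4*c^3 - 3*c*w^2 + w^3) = 4*c^2 - 4*c*w + w^2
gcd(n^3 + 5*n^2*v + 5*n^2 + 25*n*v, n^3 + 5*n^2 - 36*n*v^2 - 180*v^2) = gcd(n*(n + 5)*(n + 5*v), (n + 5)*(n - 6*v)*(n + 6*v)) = n + 5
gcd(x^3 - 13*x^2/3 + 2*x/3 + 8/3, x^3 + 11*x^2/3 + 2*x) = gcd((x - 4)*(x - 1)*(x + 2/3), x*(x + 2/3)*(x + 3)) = x + 2/3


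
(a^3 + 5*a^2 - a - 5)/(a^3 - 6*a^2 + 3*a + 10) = (a^2 + 4*a - 5)/(a^2 - 7*a + 10)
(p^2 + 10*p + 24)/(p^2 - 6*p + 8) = (p^2 + 10*p + 24)/(p^2 - 6*p + 8)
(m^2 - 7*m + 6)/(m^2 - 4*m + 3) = (m - 6)/(m - 3)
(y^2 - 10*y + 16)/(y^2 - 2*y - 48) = (y - 2)/(y + 6)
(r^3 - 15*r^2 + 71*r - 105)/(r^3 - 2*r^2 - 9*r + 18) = (r^2 - 12*r + 35)/(r^2 + r - 6)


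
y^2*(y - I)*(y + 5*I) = y^4 + 4*I*y^3 + 5*y^2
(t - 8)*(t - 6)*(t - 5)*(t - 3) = t^4 - 22*t^3 + 175*t^2 - 594*t + 720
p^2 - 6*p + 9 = (p - 3)^2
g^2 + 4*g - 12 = (g - 2)*(g + 6)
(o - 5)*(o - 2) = o^2 - 7*o + 10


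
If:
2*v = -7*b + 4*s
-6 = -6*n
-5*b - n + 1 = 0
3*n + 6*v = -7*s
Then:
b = 0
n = 1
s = -3/19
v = -6/19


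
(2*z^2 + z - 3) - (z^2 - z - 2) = z^2 + 2*z - 1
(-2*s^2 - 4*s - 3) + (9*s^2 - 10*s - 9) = 7*s^2 - 14*s - 12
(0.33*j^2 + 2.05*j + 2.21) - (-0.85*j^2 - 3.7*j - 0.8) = 1.18*j^2 + 5.75*j + 3.01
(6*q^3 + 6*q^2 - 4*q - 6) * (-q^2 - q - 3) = -6*q^5 - 12*q^4 - 20*q^3 - 8*q^2 + 18*q + 18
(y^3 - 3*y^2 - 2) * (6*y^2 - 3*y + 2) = 6*y^5 - 21*y^4 + 11*y^3 - 18*y^2 + 6*y - 4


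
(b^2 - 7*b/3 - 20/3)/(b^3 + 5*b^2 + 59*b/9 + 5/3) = 3*(b - 4)/(3*b^2 + 10*b + 3)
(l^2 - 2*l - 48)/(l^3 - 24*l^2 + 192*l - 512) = (l + 6)/(l^2 - 16*l + 64)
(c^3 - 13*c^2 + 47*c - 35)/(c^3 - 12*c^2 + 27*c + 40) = (c^2 - 8*c + 7)/(c^2 - 7*c - 8)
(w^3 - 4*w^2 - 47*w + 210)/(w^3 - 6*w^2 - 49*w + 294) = (w - 5)/(w - 7)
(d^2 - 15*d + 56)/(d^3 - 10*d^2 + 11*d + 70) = (d - 8)/(d^2 - 3*d - 10)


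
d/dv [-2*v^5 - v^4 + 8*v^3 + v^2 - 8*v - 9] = -10*v^4 - 4*v^3 + 24*v^2 + 2*v - 8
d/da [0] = 0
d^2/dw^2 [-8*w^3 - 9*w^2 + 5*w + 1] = -48*w - 18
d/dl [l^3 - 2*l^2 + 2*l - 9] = 3*l^2 - 4*l + 2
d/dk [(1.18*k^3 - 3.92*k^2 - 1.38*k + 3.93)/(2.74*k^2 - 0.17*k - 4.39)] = (3.2332*k^4 - 0.401199999999999*k^3 - 11.093*k^2 + 12.8812*k + 6.7263)/(7.5076*k^4 - 0.9316*k^3 - 24.0283*k^2 + 1.4926*k + 19.2721)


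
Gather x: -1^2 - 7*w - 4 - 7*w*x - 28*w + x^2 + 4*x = -35*w + x^2 + x*(4 - 7*w) - 5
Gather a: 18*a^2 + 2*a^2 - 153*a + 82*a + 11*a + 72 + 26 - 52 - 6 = 20*a^2 - 60*a + 40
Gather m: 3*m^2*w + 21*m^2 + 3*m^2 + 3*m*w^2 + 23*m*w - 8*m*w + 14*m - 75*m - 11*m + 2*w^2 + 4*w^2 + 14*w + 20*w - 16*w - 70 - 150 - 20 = m^2*(3*w + 24) + m*(3*w^2 + 15*w - 72) + 6*w^2 + 18*w - 240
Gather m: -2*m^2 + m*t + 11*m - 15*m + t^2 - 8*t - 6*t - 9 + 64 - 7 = -2*m^2 + m*(t - 4) + t^2 - 14*t + 48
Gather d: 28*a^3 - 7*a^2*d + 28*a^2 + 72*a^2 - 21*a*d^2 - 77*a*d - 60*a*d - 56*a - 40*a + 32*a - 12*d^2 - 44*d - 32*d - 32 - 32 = 28*a^3 + 100*a^2 - 64*a + d^2*(-21*a - 12) + d*(-7*a^2 - 137*a - 76) - 64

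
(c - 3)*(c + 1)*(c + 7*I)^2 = c^4 - 2*c^3 + 14*I*c^3 - 52*c^2 - 28*I*c^2 + 98*c - 42*I*c + 147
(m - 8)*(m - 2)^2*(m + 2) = m^4 - 10*m^3 + 12*m^2 + 40*m - 64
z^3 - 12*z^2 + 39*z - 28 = (z - 7)*(z - 4)*(z - 1)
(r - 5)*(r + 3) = r^2 - 2*r - 15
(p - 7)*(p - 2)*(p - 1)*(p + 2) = p^4 - 8*p^3 + 3*p^2 + 32*p - 28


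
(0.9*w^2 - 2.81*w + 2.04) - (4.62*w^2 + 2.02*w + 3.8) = -3.72*w^2 - 4.83*w - 1.76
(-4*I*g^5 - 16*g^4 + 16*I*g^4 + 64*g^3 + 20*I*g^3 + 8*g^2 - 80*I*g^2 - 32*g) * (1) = -4*I*g^5 - 16*g^4 + 16*I*g^4 + 64*g^3 + 20*I*g^3 + 8*g^2 - 80*I*g^2 - 32*g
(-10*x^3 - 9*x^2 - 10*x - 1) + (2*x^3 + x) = -8*x^3 - 9*x^2 - 9*x - 1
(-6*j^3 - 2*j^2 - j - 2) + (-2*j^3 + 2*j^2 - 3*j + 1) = -8*j^3 - 4*j - 1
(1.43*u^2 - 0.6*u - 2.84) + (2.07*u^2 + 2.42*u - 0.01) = 3.5*u^2 + 1.82*u - 2.85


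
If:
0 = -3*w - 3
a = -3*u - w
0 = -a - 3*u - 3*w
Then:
No Solution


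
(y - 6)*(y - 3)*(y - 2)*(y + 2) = y^4 - 9*y^3 + 14*y^2 + 36*y - 72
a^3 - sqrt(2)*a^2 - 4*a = a*(a - 2*sqrt(2))*(a + sqrt(2))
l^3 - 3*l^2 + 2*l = l*(l - 2)*(l - 1)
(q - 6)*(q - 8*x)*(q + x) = q^3 - 7*q^2*x - 6*q^2 - 8*q*x^2 + 42*q*x + 48*x^2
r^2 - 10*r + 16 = (r - 8)*(r - 2)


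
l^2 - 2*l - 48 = (l - 8)*(l + 6)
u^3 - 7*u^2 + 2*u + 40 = (u - 5)*(u - 4)*(u + 2)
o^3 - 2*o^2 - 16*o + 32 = (o - 4)*(o - 2)*(o + 4)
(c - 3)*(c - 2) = c^2 - 5*c + 6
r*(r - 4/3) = r^2 - 4*r/3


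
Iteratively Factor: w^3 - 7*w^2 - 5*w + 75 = (w - 5)*(w^2 - 2*w - 15) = (w - 5)^2*(w + 3)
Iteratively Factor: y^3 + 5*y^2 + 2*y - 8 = (y - 1)*(y^2 + 6*y + 8) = (y - 1)*(y + 2)*(y + 4)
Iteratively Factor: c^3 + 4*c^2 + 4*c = (c + 2)*(c^2 + 2*c) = c*(c + 2)*(c + 2)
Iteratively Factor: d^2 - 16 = (d - 4)*(d + 4)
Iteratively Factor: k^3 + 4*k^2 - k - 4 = (k - 1)*(k^2 + 5*k + 4) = (k - 1)*(k + 4)*(k + 1)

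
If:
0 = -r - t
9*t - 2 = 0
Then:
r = -2/9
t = 2/9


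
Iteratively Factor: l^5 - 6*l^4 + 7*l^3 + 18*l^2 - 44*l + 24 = (l - 2)*(l^4 - 4*l^3 - l^2 + 16*l - 12) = (l - 2)*(l + 2)*(l^3 - 6*l^2 + 11*l - 6) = (l - 2)*(l - 1)*(l + 2)*(l^2 - 5*l + 6) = (l - 3)*(l - 2)*(l - 1)*(l + 2)*(l - 2)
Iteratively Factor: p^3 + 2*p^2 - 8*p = (p - 2)*(p^2 + 4*p) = (p - 2)*(p + 4)*(p)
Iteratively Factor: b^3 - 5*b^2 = (b)*(b^2 - 5*b) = b^2*(b - 5)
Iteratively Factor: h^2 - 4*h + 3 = (h - 3)*(h - 1)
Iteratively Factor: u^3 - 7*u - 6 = (u + 2)*(u^2 - 2*u - 3) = (u + 1)*(u + 2)*(u - 3)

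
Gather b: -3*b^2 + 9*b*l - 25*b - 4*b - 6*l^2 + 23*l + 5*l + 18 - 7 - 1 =-3*b^2 + b*(9*l - 29) - 6*l^2 + 28*l + 10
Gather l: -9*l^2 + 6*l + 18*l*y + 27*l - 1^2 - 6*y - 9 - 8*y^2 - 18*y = -9*l^2 + l*(18*y + 33) - 8*y^2 - 24*y - 10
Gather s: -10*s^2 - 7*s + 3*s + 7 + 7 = -10*s^2 - 4*s + 14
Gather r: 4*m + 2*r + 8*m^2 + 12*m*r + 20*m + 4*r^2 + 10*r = 8*m^2 + 24*m + 4*r^2 + r*(12*m + 12)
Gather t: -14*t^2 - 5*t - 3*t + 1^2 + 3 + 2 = -14*t^2 - 8*t + 6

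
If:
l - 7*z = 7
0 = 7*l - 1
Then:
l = 1/7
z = -48/49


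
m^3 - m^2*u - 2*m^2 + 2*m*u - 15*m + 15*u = (m - 5)*(m + 3)*(m - u)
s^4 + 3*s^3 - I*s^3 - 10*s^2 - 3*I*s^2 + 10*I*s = s*(s - 2)*(s + 5)*(s - I)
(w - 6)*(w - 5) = w^2 - 11*w + 30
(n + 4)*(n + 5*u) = n^2 + 5*n*u + 4*n + 20*u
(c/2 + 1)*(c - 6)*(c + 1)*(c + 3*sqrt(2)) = c^4/2 - 3*c^3/2 + 3*sqrt(2)*c^3/2 - 8*c^2 - 9*sqrt(2)*c^2/2 - 24*sqrt(2)*c - 6*c - 18*sqrt(2)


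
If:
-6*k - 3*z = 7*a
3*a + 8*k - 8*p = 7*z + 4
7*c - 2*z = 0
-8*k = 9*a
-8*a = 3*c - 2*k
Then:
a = 0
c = 0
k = 0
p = -1/2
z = 0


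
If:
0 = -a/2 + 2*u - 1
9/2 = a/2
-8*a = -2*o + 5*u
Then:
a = 9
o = 343/8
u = 11/4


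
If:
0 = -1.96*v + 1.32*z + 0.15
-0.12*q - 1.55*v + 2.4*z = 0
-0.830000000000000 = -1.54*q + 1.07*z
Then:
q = 0.64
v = 0.17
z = 0.14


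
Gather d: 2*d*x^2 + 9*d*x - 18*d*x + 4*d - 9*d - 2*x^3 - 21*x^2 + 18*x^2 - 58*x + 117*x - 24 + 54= d*(2*x^2 - 9*x - 5) - 2*x^3 - 3*x^2 + 59*x + 30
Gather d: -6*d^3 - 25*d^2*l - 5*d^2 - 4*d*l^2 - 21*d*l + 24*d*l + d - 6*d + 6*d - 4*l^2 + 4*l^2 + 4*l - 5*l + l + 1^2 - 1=-6*d^3 + d^2*(-25*l - 5) + d*(-4*l^2 + 3*l + 1)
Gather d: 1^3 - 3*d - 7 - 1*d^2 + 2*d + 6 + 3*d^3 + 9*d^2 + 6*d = 3*d^3 + 8*d^2 + 5*d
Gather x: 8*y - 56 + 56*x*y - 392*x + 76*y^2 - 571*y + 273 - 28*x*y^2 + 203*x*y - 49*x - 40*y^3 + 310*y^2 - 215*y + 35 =x*(-28*y^2 + 259*y - 441) - 40*y^3 + 386*y^2 - 778*y + 252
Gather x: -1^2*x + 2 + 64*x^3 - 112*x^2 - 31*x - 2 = 64*x^3 - 112*x^2 - 32*x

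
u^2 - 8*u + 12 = (u - 6)*(u - 2)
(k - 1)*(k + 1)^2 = k^3 + k^2 - k - 1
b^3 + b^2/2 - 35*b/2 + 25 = (b - 5/2)*(b - 2)*(b + 5)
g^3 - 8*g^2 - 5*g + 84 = (g - 7)*(g - 4)*(g + 3)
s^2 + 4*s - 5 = (s - 1)*(s + 5)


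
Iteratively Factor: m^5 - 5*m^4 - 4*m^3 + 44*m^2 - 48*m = (m + 3)*(m^4 - 8*m^3 + 20*m^2 - 16*m) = (m - 2)*(m + 3)*(m^3 - 6*m^2 + 8*m) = m*(m - 2)*(m + 3)*(m^2 - 6*m + 8) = m*(m - 4)*(m - 2)*(m + 3)*(m - 2)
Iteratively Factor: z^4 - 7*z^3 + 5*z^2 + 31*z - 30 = (z - 1)*(z^3 - 6*z^2 - z + 30) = (z - 1)*(z + 2)*(z^2 - 8*z + 15) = (z - 5)*(z - 1)*(z + 2)*(z - 3)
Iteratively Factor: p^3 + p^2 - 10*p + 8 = (p + 4)*(p^2 - 3*p + 2) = (p - 1)*(p + 4)*(p - 2)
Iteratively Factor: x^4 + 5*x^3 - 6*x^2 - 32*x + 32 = (x + 4)*(x^3 + x^2 - 10*x + 8) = (x - 2)*(x + 4)*(x^2 + 3*x - 4) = (x - 2)*(x + 4)^2*(x - 1)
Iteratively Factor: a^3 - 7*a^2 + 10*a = (a - 5)*(a^2 - 2*a) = (a - 5)*(a - 2)*(a)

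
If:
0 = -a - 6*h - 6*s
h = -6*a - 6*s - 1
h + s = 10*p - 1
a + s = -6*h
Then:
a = -6/35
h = 1/35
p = 18/175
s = 0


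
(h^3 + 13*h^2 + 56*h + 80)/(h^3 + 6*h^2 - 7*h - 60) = (h + 4)/(h - 3)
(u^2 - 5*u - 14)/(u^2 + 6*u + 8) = (u - 7)/(u + 4)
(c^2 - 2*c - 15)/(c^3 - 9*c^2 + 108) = (c - 5)/(c^2 - 12*c + 36)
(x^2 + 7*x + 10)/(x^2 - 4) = (x + 5)/(x - 2)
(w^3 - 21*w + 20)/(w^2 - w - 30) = (w^2 - 5*w + 4)/(w - 6)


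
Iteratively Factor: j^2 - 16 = (j + 4)*(j - 4)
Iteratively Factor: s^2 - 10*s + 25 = (s - 5)*(s - 5)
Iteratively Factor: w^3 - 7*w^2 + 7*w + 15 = (w + 1)*(w^2 - 8*w + 15) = (w - 3)*(w + 1)*(w - 5)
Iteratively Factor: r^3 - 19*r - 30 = (r - 5)*(r^2 + 5*r + 6) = (r - 5)*(r + 3)*(r + 2)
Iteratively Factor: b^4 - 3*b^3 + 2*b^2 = (b - 1)*(b^3 - 2*b^2) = (b - 2)*(b - 1)*(b^2) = b*(b - 2)*(b - 1)*(b)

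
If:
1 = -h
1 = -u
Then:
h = -1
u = -1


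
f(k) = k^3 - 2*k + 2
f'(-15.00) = 673.00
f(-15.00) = -3343.00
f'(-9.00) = 241.00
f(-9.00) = -709.00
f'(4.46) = 57.67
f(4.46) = 81.80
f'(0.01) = -2.00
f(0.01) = 1.98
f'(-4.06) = 47.45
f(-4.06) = -56.80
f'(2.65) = 19.07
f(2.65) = 15.31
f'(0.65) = -0.73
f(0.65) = 0.97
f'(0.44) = -1.42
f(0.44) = 1.21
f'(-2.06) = 10.73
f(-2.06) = -2.62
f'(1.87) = 8.49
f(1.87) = 4.80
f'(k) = 3*k^2 - 2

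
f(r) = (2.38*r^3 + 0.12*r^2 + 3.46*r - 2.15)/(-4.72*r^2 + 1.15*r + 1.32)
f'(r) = (9.44*r - 1.15)*(2.38*r^3 + 0.12*r^2 + 3.46*r - 2.15)/(-4.72*r^2 + 1.15*r + 1.32)^2 + (7.14*r^2 + 0.24*r + 3.46)/(-4.72*r^2 + 1.15*r + 1.32) = (-11.2336*r^4 + 5.474*r^3 + 25.894*r^2 - 19.9792*r + 7.0397)/(22.2784*r^4 - 10.856*r^3 - 11.1383*r^2 + 3.036*r + 1.7424)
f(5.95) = -3.30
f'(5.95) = -0.48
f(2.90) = -1.91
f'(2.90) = -0.40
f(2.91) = -1.91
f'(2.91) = -0.40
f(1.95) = -1.58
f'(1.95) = -0.27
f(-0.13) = -2.39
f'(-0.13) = 8.46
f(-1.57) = 1.36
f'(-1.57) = 0.09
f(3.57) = -2.19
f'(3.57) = -0.44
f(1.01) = -1.68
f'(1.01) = 1.33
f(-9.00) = 4.49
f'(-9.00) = -0.49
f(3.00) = -1.95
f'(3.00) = -0.41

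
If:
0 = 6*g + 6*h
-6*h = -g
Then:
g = 0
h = 0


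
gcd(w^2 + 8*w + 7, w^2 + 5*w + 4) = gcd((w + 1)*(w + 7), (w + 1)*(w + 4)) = w + 1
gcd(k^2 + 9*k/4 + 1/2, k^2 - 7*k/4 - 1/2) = k + 1/4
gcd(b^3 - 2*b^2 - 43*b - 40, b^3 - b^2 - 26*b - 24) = b + 1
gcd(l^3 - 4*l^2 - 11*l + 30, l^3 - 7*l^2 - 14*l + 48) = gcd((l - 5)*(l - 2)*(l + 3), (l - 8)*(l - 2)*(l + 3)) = l^2 + l - 6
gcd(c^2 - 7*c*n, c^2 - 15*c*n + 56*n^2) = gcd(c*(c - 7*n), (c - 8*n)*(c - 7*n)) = c - 7*n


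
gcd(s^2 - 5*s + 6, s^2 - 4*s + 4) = s - 2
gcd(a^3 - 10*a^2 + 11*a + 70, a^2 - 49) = a - 7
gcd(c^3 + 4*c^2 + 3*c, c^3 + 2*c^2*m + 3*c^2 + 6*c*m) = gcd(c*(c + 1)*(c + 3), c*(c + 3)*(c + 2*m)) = c^2 + 3*c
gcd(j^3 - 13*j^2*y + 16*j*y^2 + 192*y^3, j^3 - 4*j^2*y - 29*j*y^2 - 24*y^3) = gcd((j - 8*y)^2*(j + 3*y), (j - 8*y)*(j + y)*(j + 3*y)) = -j^2 + 5*j*y + 24*y^2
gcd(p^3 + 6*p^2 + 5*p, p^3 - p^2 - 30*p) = p^2 + 5*p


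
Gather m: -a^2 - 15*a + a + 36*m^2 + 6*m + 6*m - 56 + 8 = -a^2 - 14*a + 36*m^2 + 12*m - 48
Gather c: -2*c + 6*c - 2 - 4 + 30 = 4*c + 24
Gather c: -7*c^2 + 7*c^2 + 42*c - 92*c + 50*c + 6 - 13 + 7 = 0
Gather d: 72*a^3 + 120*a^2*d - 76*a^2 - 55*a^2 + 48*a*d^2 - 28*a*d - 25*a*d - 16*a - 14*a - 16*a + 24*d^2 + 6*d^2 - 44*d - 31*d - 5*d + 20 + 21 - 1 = 72*a^3 - 131*a^2 - 46*a + d^2*(48*a + 30) + d*(120*a^2 - 53*a - 80) + 40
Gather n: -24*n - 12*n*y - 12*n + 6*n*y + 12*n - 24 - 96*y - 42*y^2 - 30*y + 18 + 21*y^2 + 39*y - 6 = n*(-6*y - 24) - 21*y^2 - 87*y - 12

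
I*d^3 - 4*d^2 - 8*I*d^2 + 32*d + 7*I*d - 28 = (d - 7)*(d + 4*I)*(I*d - I)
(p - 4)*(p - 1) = p^2 - 5*p + 4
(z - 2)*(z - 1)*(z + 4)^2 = z^4 + 5*z^3 - 6*z^2 - 32*z + 32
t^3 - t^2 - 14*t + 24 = (t - 3)*(t - 2)*(t + 4)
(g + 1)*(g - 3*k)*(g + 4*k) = g^3 + g^2*k + g^2 - 12*g*k^2 + g*k - 12*k^2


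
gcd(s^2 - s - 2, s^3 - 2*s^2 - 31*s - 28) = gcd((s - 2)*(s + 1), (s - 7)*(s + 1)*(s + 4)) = s + 1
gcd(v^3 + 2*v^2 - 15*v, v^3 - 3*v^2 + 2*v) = v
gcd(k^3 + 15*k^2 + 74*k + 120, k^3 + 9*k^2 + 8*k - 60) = k^2 + 11*k + 30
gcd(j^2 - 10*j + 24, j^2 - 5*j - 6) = j - 6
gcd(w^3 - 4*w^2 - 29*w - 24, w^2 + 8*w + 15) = w + 3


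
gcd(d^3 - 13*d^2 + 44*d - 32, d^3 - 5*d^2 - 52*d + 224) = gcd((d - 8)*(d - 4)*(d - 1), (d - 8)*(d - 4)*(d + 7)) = d^2 - 12*d + 32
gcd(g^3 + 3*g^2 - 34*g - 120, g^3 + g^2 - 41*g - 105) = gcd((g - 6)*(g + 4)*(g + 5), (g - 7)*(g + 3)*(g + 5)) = g + 5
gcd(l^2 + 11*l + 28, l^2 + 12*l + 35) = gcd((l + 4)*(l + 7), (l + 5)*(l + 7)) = l + 7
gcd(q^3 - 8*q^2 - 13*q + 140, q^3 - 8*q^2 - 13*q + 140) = q^3 - 8*q^2 - 13*q + 140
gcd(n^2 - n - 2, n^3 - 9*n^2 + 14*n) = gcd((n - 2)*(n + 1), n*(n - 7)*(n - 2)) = n - 2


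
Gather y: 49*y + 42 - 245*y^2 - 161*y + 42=-245*y^2 - 112*y + 84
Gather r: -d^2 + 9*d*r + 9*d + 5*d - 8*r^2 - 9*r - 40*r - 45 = -d^2 + 14*d - 8*r^2 + r*(9*d - 49) - 45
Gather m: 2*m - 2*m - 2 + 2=0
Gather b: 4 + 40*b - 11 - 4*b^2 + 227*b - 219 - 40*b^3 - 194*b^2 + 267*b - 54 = -40*b^3 - 198*b^2 + 534*b - 280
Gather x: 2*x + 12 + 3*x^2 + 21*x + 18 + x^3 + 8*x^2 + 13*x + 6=x^3 + 11*x^2 + 36*x + 36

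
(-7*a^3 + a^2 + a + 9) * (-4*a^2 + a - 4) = 28*a^5 - 11*a^4 + 25*a^3 - 39*a^2 + 5*a - 36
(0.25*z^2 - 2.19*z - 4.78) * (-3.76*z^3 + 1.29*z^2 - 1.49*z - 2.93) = -0.94*z^5 + 8.5569*z^4 + 14.7752*z^3 - 3.6356*z^2 + 13.5389*z + 14.0054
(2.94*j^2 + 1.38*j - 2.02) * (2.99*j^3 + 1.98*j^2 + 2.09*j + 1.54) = 8.7906*j^5 + 9.9474*j^4 + 2.8372*j^3 + 3.4122*j^2 - 2.0966*j - 3.1108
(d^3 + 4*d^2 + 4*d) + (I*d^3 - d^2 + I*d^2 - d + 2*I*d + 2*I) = d^3 + I*d^3 + 3*d^2 + I*d^2 + 3*d + 2*I*d + 2*I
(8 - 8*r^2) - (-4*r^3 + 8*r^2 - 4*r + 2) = 4*r^3 - 16*r^2 + 4*r + 6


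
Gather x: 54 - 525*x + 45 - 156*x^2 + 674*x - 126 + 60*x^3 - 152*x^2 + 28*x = 60*x^3 - 308*x^2 + 177*x - 27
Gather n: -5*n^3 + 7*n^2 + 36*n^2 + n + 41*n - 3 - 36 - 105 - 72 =-5*n^3 + 43*n^2 + 42*n - 216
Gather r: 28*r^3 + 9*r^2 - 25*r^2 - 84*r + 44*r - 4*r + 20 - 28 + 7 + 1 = 28*r^3 - 16*r^2 - 44*r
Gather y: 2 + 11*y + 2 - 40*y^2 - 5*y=-40*y^2 + 6*y + 4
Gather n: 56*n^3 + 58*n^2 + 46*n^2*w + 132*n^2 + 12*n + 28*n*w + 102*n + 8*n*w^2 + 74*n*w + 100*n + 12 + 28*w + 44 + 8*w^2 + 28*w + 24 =56*n^3 + n^2*(46*w + 190) + n*(8*w^2 + 102*w + 214) + 8*w^2 + 56*w + 80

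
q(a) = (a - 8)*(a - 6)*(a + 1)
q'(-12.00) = 778.00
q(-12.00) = -3960.00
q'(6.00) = -14.00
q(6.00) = 0.00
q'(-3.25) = 150.19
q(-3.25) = -234.14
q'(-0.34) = 43.19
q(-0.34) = 34.90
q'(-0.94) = 61.09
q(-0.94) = 3.72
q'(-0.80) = 56.72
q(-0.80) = 11.97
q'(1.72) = -1.84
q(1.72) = 73.11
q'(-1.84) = 92.00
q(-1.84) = -64.80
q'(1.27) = 5.82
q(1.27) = 72.26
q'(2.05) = -6.69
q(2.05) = 71.68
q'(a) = (a - 8)*(a - 6) + (a - 8)*(a + 1) + (a - 6)*(a + 1)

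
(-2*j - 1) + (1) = -2*j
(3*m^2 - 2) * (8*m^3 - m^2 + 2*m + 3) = 24*m^5 - 3*m^4 - 10*m^3 + 11*m^2 - 4*m - 6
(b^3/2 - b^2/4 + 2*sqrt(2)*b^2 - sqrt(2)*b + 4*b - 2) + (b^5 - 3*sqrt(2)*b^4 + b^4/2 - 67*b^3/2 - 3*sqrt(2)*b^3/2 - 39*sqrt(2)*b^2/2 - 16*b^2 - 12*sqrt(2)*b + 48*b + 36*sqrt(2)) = b^5 - 3*sqrt(2)*b^4 + b^4/2 - 33*b^3 - 3*sqrt(2)*b^3/2 - 35*sqrt(2)*b^2/2 - 65*b^2/4 - 13*sqrt(2)*b + 52*b - 2 + 36*sqrt(2)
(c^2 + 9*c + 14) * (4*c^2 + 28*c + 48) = 4*c^4 + 64*c^3 + 356*c^2 + 824*c + 672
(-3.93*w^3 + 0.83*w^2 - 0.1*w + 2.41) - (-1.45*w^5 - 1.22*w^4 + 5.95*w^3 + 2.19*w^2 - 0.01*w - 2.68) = 1.45*w^5 + 1.22*w^4 - 9.88*w^3 - 1.36*w^2 - 0.09*w + 5.09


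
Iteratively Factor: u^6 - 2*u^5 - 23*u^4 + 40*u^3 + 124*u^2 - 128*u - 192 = (u - 2)*(u^5 - 23*u^3 - 6*u^2 + 112*u + 96) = (u - 3)*(u - 2)*(u^4 + 3*u^3 - 14*u^2 - 48*u - 32) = (u - 3)*(u - 2)*(u + 2)*(u^3 + u^2 - 16*u - 16) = (u - 3)*(u - 2)*(u + 1)*(u + 2)*(u^2 - 16) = (u - 4)*(u - 3)*(u - 2)*(u + 1)*(u + 2)*(u + 4)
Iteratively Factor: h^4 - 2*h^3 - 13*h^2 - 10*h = (h - 5)*(h^3 + 3*h^2 + 2*h) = (h - 5)*(h + 1)*(h^2 + 2*h) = h*(h - 5)*(h + 1)*(h + 2)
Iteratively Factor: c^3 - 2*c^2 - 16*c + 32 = (c - 2)*(c^2 - 16) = (c - 2)*(c + 4)*(c - 4)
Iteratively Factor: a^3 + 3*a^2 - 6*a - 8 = (a + 4)*(a^2 - a - 2) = (a + 1)*(a + 4)*(a - 2)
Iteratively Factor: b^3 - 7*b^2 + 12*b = (b - 3)*(b^2 - 4*b) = (b - 4)*(b - 3)*(b)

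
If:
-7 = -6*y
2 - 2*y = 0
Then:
No Solution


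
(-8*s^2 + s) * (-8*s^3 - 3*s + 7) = 64*s^5 - 8*s^4 + 24*s^3 - 59*s^2 + 7*s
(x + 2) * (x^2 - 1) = x^3 + 2*x^2 - x - 2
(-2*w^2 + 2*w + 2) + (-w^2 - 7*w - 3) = -3*w^2 - 5*w - 1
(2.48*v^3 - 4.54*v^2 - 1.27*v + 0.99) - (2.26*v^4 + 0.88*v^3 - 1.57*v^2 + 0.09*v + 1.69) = -2.26*v^4 + 1.6*v^3 - 2.97*v^2 - 1.36*v - 0.7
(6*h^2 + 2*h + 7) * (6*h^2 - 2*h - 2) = 36*h^4 + 26*h^2 - 18*h - 14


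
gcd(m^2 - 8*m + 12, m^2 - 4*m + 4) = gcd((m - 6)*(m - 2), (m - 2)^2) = m - 2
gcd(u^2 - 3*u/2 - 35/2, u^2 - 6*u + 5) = u - 5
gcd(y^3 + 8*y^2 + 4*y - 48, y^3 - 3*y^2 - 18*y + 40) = y^2 + 2*y - 8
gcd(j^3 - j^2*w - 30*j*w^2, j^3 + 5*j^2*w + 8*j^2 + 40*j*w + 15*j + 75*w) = j + 5*w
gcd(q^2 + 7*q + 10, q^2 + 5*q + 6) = q + 2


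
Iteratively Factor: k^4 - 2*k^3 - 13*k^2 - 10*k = (k + 1)*(k^3 - 3*k^2 - 10*k) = (k + 1)*(k + 2)*(k^2 - 5*k) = (k - 5)*(k + 1)*(k + 2)*(k)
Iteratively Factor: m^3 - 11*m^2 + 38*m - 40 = (m - 5)*(m^2 - 6*m + 8) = (m - 5)*(m - 4)*(m - 2)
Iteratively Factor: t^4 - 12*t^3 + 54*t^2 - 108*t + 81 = (t - 3)*(t^3 - 9*t^2 + 27*t - 27) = (t - 3)^2*(t^2 - 6*t + 9) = (t - 3)^3*(t - 3)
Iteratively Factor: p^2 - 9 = (p + 3)*(p - 3)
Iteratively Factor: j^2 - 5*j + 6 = (j - 3)*(j - 2)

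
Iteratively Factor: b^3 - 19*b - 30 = (b - 5)*(b^2 + 5*b + 6) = (b - 5)*(b + 2)*(b + 3)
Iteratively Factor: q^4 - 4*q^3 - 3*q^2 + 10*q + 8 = (q - 2)*(q^3 - 2*q^2 - 7*q - 4) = (q - 2)*(q + 1)*(q^2 - 3*q - 4) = (q - 4)*(q - 2)*(q + 1)*(q + 1)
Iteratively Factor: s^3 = (s)*(s^2) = s^2*(s)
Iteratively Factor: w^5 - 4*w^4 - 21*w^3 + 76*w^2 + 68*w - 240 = (w - 3)*(w^4 - w^3 - 24*w^2 + 4*w + 80) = (w - 3)*(w - 2)*(w^3 + w^2 - 22*w - 40) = (w - 3)*(w - 2)*(w + 4)*(w^2 - 3*w - 10) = (w - 5)*(w - 3)*(w - 2)*(w + 4)*(w + 2)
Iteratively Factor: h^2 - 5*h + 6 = (h - 2)*(h - 3)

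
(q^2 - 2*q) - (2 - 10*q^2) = 11*q^2 - 2*q - 2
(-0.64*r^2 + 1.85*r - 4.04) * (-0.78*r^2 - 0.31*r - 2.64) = 0.4992*r^4 - 1.2446*r^3 + 4.2673*r^2 - 3.6316*r + 10.6656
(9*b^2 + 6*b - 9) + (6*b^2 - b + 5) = 15*b^2 + 5*b - 4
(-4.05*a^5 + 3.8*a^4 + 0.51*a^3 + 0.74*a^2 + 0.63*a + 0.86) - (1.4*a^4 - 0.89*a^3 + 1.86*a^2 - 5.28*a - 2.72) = -4.05*a^5 + 2.4*a^4 + 1.4*a^3 - 1.12*a^2 + 5.91*a + 3.58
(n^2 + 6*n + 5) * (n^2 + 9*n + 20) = n^4 + 15*n^3 + 79*n^2 + 165*n + 100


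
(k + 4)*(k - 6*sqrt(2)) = k^2 - 6*sqrt(2)*k + 4*k - 24*sqrt(2)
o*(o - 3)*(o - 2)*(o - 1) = o^4 - 6*o^3 + 11*o^2 - 6*o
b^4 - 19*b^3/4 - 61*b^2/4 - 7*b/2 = b*(b - 7)*(b + 1/4)*(b + 2)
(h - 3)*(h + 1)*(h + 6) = h^3 + 4*h^2 - 15*h - 18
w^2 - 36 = (w - 6)*(w + 6)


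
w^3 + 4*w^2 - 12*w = w*(w - 2)*(w + 6)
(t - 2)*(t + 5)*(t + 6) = t^3 + 9*t^2 + 8*t - 60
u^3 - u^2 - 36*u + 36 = (u - 6)*(u - 1)*(u + 6)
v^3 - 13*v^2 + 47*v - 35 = (v - 7)*(v - 5)*(v - 1)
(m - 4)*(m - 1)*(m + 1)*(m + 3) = m^4 - m^3 - 13*m^2 + m + 12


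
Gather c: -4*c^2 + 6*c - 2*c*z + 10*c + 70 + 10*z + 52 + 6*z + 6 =-4*c^2 + c*(16 - 2*z) + 16*z + 128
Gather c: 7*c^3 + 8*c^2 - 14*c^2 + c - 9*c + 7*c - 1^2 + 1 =7*c^3 - 6*c^2 - c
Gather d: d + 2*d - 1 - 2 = 3*d - 3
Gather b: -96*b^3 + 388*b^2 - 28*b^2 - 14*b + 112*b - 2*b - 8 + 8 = -96*b^3 + 360*b^2 + 96*b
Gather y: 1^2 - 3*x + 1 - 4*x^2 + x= -4*x^2 - 2*x + 2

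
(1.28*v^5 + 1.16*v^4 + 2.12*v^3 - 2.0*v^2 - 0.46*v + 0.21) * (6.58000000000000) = 8.4224*v^5 + 7.6328*v^4 + 13.9496*v^3 - 13.16*v^2 - 3.0268*v + 1.3818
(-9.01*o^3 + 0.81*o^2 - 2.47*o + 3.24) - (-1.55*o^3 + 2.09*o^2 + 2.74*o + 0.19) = -7.46*o^3 - 1.28*o^2 - 5.21*o + 3.05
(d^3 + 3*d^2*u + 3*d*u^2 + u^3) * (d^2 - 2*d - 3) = d^5 + 3*d^4*u - 2*d^4 + 3*d^3*u^2 - 6*d^3*u - 3*d^3 + d^2*u^3 - 6*d^2*u^2 - 9*d^2*u - 2*d*u^3 - 9*d*u^2 - 3*u^3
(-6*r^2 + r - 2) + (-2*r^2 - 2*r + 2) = -8*r^2 - r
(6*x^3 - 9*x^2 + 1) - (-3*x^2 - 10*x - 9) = 6*x^3 - 6*x^2 + 10*x + 10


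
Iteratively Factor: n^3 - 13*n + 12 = (n + 4)*(n^2 - 4*n + 3) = (n - 1)*(n + 4)*(n - 3)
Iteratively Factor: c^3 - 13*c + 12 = (c - 1)*(c^2 + c - 12) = (c - 3)*(c - 1)*(c + 4)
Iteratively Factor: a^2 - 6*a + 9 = (a - 3)*(a - 3)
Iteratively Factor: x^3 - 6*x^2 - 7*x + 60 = (x + 3)*(x^2 - 9*x + 20) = (x - 4)*(x + 3)*(x - 5)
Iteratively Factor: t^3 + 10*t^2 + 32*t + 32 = (t + 4)*(t^2 + 6*t + 8) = (t + 2)*(t + 4)*(t + 4)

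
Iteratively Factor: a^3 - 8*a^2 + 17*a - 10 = (a - 5)*(a^2 - 3*a + 2) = (a - 5)*(a - 1)*(a - 2)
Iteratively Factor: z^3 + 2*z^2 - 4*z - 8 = (z + 2)*(z^2 - 4) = (z + 2)^2*(z - 2)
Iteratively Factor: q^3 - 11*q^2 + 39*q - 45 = (q - 3)*(q^2 - 8*q + 15) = (q - 3)^2*(q - 5)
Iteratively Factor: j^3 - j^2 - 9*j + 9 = (j - 3)*(j^2 + 2*j - 3) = (j - 3)*(j + 3)*(j - 1)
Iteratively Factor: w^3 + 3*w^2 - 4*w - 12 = (w + 2)*(w^2 + w - 6) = (w + 2)*(w + 3)*(w - 2)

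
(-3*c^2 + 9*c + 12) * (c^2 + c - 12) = -3*c^4 + 6*c^3 + 57*c^2 - 96*c - 144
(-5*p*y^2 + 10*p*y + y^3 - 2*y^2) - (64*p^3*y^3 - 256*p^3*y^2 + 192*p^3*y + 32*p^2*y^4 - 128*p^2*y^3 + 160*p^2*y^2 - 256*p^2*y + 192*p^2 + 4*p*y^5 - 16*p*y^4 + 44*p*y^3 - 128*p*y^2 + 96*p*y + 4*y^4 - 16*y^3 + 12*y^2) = -64*p^3*y^3 + 256*p^3*y^2 - 192*p^3*y - 32*p^2*y^4 + 128*p^2*y^3 - 160*p^2*y^2 + 256*p^2*y - 192*p^2 - 4*p*y^5 + 16*p*y^4 - 44*p*y^3 + 123*p*y^2 - 86*p*y - 4*y^4 + 17*y^3 - 14*y^2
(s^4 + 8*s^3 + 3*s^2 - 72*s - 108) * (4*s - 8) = 4*s^5 + 24*s^4 - 52*s^3 - 312*s^2 + 144*s + 864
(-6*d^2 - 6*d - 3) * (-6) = 36*d^2 + 36*d + 18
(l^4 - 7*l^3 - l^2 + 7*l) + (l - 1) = l^4 - 7*l^3 - l^2 + 8*l - 1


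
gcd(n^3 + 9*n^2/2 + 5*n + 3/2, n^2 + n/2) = n + 1/2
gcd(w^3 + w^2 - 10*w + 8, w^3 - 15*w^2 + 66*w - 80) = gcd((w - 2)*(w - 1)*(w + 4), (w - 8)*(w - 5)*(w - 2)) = w - 2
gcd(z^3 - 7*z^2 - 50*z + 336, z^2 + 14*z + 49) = z + 7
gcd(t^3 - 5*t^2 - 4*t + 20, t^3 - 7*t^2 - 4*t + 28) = t^2 - 4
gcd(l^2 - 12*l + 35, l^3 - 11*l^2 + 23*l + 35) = l^2 - 12*l + 35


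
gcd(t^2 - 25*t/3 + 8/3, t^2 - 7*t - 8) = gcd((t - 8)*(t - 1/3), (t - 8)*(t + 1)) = t - 8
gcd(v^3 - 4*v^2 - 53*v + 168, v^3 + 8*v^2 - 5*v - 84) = v^2 + 4*v - 21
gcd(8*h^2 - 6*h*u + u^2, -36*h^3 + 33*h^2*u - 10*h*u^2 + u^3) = -4*h + u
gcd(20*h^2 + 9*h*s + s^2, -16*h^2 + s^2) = 4*h + s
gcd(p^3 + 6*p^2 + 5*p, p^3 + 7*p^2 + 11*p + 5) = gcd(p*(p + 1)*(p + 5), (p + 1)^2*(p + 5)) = p^2 + 6*p + 5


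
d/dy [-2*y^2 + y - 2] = 1 - 4*y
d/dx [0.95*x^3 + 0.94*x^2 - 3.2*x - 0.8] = 2.85*x^2 + 1.88*x - 3.2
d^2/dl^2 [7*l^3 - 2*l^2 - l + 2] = 42*l - 4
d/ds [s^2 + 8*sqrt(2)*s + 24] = 2*s + 8*sqrt(2)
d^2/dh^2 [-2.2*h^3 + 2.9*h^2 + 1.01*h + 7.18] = 5.8 - 13.2*h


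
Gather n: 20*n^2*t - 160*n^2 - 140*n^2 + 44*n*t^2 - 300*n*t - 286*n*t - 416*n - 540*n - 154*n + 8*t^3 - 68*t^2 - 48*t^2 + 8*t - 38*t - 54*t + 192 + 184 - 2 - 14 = n^2*(20*t - 300) + n*(44*t^2 - 586*t - 1110) + 8*t^3 - 116*t^2 - 84*t + 360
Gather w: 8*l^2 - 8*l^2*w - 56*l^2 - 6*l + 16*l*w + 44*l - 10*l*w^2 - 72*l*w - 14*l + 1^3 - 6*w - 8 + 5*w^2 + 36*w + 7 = -48*l^2 + 24*l + w^2*(5 - 10*l) + w*(-8*l^2 - 56*l + 30)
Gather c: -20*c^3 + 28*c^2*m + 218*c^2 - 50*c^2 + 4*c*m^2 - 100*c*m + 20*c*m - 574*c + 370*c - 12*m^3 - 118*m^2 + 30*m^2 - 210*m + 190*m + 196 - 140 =-20*c^3 + c^2*(28*m + 168) + c*(4*m^2 - 80*m - 204) - 12*m^3 - 88*m^2 - 20*m + 56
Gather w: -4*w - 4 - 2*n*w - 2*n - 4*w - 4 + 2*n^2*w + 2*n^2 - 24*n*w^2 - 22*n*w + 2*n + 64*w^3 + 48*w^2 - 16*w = 2*n^2 + 64*w^3 + w^2*(48 - 24*n) + w*(2*n^2 - 24*n - 24) - 8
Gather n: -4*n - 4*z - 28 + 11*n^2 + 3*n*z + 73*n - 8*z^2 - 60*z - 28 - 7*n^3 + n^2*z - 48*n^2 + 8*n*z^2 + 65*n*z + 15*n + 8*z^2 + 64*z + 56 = -7*n^3 + n^2*(z - 37) + n*(8*z^2 + 68*z + 84)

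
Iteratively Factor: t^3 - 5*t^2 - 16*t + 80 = (t + 4)*(t^2 - 9*t + 20) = (t - 4)*(t + 4)*(t - 5)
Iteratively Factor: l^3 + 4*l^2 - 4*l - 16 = (l - 2)*(l^2 + 6*l + 8) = (l - 2)*(l + 4)*(l + 2)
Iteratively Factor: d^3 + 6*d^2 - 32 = (d - 2)*(d^2 + 8*d + 16) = (d - 2)*(d + 4)*(d + 4)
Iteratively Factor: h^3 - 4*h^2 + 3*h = (h)*(h^2 - 4*h + 3) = h*(h - 3)*(h - 1)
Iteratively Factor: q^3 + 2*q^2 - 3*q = (q - 1)*(q^2 + 3*q) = q*(q - 1)*(q + 3)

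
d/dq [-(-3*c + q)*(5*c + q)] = -2*c - 2*q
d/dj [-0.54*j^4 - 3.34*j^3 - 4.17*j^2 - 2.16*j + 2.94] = -2.16*j^3 - 10.02*j^2 - 8.34*j - 2.16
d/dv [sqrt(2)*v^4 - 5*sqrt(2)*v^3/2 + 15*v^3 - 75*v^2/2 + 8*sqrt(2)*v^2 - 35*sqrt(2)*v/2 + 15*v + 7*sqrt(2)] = 4*sqrt(2)*v^3 - 15*sqrt(2)*v^2/2 + 45*v^2 - 75*v + 16*sqrt(2)*v - 35*sqrt(2)/2 + 15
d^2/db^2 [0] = 0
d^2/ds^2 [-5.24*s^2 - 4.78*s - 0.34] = -10.4800000000000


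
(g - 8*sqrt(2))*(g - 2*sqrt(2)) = g^2 - 10*sqrt(2)*g + 32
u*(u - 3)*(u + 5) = u^3 + 2*u^2 - 15*u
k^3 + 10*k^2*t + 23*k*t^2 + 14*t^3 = (k + t)*(k + 2*t)*(k + 7*t)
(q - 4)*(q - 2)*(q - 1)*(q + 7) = q^4 - 35*q^2 + 90*q - 56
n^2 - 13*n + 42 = (n - 7)*(n - 6)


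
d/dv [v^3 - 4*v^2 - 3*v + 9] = 3*v^2 - 8*v - 3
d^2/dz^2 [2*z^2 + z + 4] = 4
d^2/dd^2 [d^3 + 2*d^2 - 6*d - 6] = 6*d + 4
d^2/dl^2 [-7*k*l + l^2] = 2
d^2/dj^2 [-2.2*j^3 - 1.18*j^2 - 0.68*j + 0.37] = -13.2*j - 2.36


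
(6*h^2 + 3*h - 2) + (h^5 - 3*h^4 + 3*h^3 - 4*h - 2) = h^5 - 3*h^4 + 3*h^3 + 6*h^2 - h - 4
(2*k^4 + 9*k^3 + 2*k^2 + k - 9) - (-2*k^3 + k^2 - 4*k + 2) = 2*k^4 + 11*k^3 + k^2 + 5*k - 11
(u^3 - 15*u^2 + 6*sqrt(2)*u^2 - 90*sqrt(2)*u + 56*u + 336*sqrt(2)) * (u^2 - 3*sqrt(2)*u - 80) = u^5 - 15*u^4 + 3*sqrt(2)*u^4 - 45*sqrt(2)*u^3 - 60*u^3 - 312*sqrt(2)*u^2 + 1740*u^2 - 6496*u + 7200*sqrt(2)*u - 26880*sqrt(2)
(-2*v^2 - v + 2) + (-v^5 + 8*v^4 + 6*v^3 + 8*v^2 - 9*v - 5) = -v^5 + 8*v^4 + 6*v^3 + 6*v^2 - 10*v - 3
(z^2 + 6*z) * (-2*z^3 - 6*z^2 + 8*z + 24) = -2*z^5 - 18*z^4 - 28*z^3 + 72*z^2 + 144*z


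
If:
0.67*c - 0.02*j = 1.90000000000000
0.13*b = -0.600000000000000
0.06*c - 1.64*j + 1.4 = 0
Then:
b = -4.62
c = 2.86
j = 0.96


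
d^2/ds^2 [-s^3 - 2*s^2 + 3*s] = -6*s - 4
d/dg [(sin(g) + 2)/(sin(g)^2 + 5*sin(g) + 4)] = (-4*sin(g) + cos(g)^2 - 7)*cos(g)/(sin(g)^2 + 5*sin(g) + 4)^2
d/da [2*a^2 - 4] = 4*a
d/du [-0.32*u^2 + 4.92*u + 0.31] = 4.92 - 0.64*u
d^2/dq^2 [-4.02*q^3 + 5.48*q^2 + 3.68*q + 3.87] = 10.96 - 24.12*q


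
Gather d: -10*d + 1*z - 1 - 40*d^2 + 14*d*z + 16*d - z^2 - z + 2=-40*d^2 + d*(14*z + 6) - z^2 + 1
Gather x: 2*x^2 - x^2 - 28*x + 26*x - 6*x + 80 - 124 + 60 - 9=x^2 - 8*x + 7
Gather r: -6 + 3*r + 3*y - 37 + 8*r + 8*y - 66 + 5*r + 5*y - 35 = 16*r + 16*y - 144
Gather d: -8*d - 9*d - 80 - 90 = -17*d - 170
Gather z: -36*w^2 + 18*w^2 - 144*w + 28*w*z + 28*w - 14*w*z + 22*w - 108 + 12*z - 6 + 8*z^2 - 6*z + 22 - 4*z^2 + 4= -18*w^2 - 94*w + 4*z^2 + z*(14*w + 6) - 88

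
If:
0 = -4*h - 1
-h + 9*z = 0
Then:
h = -1/4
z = -1/36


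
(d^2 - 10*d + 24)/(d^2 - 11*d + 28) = (d - 6)/(d - 7)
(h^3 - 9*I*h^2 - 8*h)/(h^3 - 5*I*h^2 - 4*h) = (h - 8*I)/(h - 4*I)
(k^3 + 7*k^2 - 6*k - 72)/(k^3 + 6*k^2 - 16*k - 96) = (k - 3)/(k - 4)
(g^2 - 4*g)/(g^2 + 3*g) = (g - 4)/(g + 3)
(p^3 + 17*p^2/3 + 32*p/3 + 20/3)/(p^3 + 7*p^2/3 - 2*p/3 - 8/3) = (3*p^2 + 11*p + 10)/(3*p^2 + p - 4)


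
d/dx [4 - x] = -1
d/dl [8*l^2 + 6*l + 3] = 16*l + 6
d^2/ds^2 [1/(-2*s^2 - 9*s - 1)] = 2*(4*s^2 + 18*s - (4*s + 9)^2 + 2)/(2*s^2 + 9*s + 1)^3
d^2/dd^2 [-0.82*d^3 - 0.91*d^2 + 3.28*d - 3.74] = -4.92*d - 1.82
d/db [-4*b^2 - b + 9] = -8*b - 1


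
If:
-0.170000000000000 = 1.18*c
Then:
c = -0.14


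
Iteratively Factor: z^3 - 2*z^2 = (z)*(z^2 - 2*z) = z^2*(z - 2)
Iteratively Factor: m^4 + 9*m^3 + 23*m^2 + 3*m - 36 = (m + 3)*(m^3 + 6*m^2 + 5*m - 12) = (m + 3)*(m + 4)*(m^2 + 2*m - 3) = (m + 3)^2*(m + 4)*(m - 1)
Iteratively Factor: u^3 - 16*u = (u)*(u^2 - 16) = u*(u - 4)*(u + 4)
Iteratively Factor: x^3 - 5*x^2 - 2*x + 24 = (x + 2)*(x^2 - 7*x + 12) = (x - 4)*(x + 2)*(x - 3)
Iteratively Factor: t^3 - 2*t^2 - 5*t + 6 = (t + 2)*(t^2 - 4*t + 3) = (t - 3)*(t + 2)*(t - 1)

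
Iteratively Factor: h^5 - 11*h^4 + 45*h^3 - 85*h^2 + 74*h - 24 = (h - 2)*(h^4 - 9*h^3 + 27*h^2 - 31*h + 12) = (h - 2)*(h - 1)*(h^3 - 8*h^2 + 19*h - 12) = (h - 3)*(h - 2)*(h - 1)*(h^2 - 5*h + 4) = (h - 3)*(h - 2)*(h - 1)^2*(h - 4)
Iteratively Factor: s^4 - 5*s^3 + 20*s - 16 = (s - 1)*(s^3 - 4*s^2 - 4*s + 16) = (s - 1)*(s + 2)*(s^2 - 6*s + 8) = (s - 2)*(s - 1)*(s + 2)*(s - 4)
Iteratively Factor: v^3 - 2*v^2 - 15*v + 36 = (v - 3)*(v^2 + v - 12) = (v - 3)*(v + 4)*(v - 3)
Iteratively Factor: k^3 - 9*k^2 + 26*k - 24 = (k - 2)*(k^2 - 7*k + 12) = (k - 4)*(k - 2)*(k - 3)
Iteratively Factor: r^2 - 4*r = (r - 4)*(r)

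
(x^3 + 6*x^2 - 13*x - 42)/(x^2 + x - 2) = (x^2 + 4*x - 21)/(x - 1)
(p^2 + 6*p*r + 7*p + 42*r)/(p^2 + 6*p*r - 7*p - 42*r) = (p + 7)/(p - 7)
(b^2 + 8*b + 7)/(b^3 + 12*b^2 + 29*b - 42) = (b + 1)/(b^2 + 5*b - 6)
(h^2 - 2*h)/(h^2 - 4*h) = (h - 2)/(h - 4)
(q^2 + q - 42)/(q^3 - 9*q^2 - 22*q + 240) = (q + 7)/(q^2 - 3*q - 40)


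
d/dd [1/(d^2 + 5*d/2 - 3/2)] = 2*(-4*d - 5)/(2*d^2 + 5*d - 3)^2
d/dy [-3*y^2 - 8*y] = -6*y - 8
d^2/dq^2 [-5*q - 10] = 0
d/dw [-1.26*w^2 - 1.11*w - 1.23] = -2.52*w - 1.11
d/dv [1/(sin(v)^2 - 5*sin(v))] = (5 - 2*sin(v))*cos(v)/((sin(v) - 5)^2*sin(v)^2)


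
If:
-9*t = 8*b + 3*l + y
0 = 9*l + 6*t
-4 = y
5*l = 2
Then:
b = 41/40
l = 2/5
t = -3/5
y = -4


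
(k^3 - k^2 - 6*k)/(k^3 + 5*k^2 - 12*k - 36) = k/(k + 6)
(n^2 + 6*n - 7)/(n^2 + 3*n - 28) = (n - 1)/(n - 4)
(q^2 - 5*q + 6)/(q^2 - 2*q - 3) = (q - 2)/(q + 1)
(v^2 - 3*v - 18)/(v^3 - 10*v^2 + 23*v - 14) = (v^2 - 3*v - 18)/(v^3 - 10*v^2 + 23*v - 14)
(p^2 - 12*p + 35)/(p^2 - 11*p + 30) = (p - 7)/(p - 6)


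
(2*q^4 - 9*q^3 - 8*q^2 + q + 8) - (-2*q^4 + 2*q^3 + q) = 4*q^4 - 11*q^3 - 8*q^2 + 8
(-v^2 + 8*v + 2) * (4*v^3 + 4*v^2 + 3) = -4*v^5 + 28*v^4 + 40*v^3 + 5*v^2 + 24*v + 6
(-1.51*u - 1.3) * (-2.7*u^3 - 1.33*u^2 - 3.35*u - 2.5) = 4.077*u^4 + 5.5183*u^3 + 6.7875*u^2 + 8.13*u + 3.25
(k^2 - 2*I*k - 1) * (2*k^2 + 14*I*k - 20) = 2*k^4 + 10*I*k^3 + 6*k^2 + 26*I*k + 20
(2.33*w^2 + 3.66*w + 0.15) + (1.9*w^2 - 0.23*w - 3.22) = 4.23*w^2 + 3.43*w - 3.07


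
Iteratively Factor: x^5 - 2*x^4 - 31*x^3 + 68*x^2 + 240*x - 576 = (x - 3)*(x^4 + x^3 - 28*x^2 - 16*x + 192) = (x - 3)*(x + 4)*(x^3 - 3*x^2 - 16*x + 48) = (x - 4)*(x - 3)*(x + 4)*(x^2 + x - 12) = (x - 4)*(x - 3)^2*(x + 4)*(x + 4)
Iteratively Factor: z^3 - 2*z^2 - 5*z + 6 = (z - 1)*(z^2 - z - 6) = (z - 1)*(z + 2)*(z - 3)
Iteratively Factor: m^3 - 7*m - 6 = (m - 3)*(m^2 + 3*m + 2) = (m - 3)*(m + 2)*(m + 1)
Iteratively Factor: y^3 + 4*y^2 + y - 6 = (y + 3)*(y^2 + y - 2) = (y + 2)*(y + 3)*(y - 1)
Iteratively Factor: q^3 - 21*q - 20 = (q + 1)*(q^2 - q - 20) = (q - 5)*(q + 1)*(q + 4)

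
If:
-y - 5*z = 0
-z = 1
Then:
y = 5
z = -1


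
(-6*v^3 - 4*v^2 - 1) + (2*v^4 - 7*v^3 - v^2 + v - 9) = 2*v^4 - 13*v^3 - 5*v^2 + v - 10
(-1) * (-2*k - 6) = 2*k + 6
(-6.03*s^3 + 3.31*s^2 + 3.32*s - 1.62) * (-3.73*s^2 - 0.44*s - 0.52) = 22.4919*s^5 - 9.6931*s^4 - 10.7044*s^3 + 2.8606*s^2 - 1.0136*s + 0.8424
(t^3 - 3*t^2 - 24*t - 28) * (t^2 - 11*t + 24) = t^5 - 14*t^4 + 33*t^3 + 164*t^2 - 268*t - 672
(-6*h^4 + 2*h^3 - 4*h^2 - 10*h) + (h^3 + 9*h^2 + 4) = -6*h^4 + 3*h^3 + 5*h^2 - 10*h + 4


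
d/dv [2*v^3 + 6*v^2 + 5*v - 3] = 6*v^2 + 12*v + 5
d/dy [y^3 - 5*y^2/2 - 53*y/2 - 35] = 3*y^2 - 5*y - 53/2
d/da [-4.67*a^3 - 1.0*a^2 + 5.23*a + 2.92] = -14.01*a^2 - 2.0*a + 5.23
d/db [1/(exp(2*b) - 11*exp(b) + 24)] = (11 - 2*exp(b))*exp(b)/(exp(2*b) - 11*exp(b) + 24)^2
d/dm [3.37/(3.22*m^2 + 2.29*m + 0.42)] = (-21.7028*m - 7.7173)/(3.22*m^2 + 2.29*m + 0.42)^2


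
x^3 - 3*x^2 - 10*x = x*(x - 5)*(x + 2)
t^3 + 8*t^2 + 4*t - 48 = (t - 2)*(t + 4)*(t + 6)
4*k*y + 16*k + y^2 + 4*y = (4*k + y)*(y + 4)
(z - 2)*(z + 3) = z^2 + z - 6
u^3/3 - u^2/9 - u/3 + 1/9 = (u/3 + 1/3)*(u - 1)*(u - 1/3)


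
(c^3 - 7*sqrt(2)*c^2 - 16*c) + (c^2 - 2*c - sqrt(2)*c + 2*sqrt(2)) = c^3 - 7*sqrt(2)*c^2 + c^2 - 18*c - sqrt(2)*c + 2*sqrt(2)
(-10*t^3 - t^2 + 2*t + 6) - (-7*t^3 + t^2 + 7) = -3*t^3 - 2*t^2 + 2*t - 1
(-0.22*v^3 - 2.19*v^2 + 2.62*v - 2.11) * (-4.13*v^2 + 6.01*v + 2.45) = 0.9086*v^5 + 7.7225*v^4 - 24.5215*v^3 + 19.095*v^2 - 6.2621*v - 5.1695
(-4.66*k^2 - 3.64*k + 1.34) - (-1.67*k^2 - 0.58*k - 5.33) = -2.99*k^2 - 3.06*k + 6.67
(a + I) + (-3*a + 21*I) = -2*a + 22*I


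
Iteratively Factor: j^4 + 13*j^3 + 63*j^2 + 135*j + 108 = (j + 4)*(j^3 + 9*j^2 + 27*j + 27) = (j + 3)*(j + 4)*(j^2 + 6*j + 9) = (j + 3)^2*(j + 4)*(j + 3)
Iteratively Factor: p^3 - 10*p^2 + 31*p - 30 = (p - 2)*(p^2 - 8*p + 15) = (p - 3)*(p - 2)*(p - 5)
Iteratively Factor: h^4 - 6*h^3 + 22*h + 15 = (h + 1)*(h^3 - 7*h^2 + 7*h + 15) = (h - 3)*(h + 1)*(h^2 - 4*h - 5) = (h - 3)*(h + 1)^2*(h - 5)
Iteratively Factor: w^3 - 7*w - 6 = (w - 3)*(w^2 + 3*w + 2) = (w - 3)*(w + 2)*(w + 1)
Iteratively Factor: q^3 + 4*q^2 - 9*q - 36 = (q + 3)*(q^2 + q - 12) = (q - 3)*(q + 3)*(q + 4)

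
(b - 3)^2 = b^2 - 6*b + 9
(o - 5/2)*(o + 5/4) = o^2 - 5*o/4 - 25/8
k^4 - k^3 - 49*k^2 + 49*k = k*(k - 7)*(k - 1)*(k + 7)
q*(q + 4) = q^2 + 4*q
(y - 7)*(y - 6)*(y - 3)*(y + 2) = y^4 - 14*y^3 + 49*y^2 + 36*y - 252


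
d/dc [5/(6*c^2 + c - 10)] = 5*(-12*c - 1)/(6*c^2 + c - 10)^2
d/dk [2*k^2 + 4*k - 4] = 4*k + 4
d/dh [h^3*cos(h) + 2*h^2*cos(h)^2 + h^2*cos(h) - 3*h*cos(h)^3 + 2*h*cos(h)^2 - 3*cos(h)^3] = -h^3*sin(h) - h^2*sin(h) - 2*h^2*sin(2*h) + 3*h^2*cos(h) + 9*h*sin(h)*cos(h)^2 - 2*h*sin(2*h) + 4*h*cos(h)^2 + 2*h*cos(h) + 9*sin(h)*cos(h)^2 - 3*cos(h)^3 + 2*cos(h)^2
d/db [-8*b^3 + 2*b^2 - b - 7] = -24*b^2 + 4*b - 1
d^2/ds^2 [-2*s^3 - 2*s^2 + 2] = -12*s - 4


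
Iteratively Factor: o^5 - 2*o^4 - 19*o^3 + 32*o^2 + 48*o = (o - 3)*(o^4 + o^3 - 16*o^2 - 16*o) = (o - 3)*(o + 1)*(o^3 - 16*o) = (o - 4)*(o - 3)*(o + 1)*(o^2 + 4*o) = (o - 4)*(o - 3)*(o + 1)*(o + 4)*(o)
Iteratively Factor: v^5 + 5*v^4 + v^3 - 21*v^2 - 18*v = (v + 1)*(v^4 + 4*v^3 - 3*v^2 - 18*v) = (v + 1)*(v + 3)*(v^3 + v^2 - 6*v) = v*(v + 1)*(v + 3)*(v^2 + v - 6) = v*(v + 1)*(v + 3)^2*(v - 2)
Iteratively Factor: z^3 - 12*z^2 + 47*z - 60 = (z - 5)*(z^2 - 7*z + 12) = (z - 5)*(z - 3)*(z - 4)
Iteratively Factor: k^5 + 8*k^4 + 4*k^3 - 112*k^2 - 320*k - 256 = (k + 4)*(k^4 + 4*k^3 - 12*k^2 - 64*k - 64) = (k + 4)^2*(k^3 - 12*k - 16) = (k - 4)*(k + 4)^2*(k^2 + 4*k + 4) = (k - 4)*(k + 2)*(k + 4)^2*(k + 2)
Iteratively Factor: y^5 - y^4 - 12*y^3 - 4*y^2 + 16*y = (y)*(y^4 - y^3 - 12*y^2 - 4*y + 16) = y*(y + 2)*(y^3 - 3*y^2 - 6*y + 8) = y*(y - 1)*(y + 2)*(y^2 - 2*y - 8) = y*(y - 4)*(y - 1)*(y + 2)*(y + 2)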